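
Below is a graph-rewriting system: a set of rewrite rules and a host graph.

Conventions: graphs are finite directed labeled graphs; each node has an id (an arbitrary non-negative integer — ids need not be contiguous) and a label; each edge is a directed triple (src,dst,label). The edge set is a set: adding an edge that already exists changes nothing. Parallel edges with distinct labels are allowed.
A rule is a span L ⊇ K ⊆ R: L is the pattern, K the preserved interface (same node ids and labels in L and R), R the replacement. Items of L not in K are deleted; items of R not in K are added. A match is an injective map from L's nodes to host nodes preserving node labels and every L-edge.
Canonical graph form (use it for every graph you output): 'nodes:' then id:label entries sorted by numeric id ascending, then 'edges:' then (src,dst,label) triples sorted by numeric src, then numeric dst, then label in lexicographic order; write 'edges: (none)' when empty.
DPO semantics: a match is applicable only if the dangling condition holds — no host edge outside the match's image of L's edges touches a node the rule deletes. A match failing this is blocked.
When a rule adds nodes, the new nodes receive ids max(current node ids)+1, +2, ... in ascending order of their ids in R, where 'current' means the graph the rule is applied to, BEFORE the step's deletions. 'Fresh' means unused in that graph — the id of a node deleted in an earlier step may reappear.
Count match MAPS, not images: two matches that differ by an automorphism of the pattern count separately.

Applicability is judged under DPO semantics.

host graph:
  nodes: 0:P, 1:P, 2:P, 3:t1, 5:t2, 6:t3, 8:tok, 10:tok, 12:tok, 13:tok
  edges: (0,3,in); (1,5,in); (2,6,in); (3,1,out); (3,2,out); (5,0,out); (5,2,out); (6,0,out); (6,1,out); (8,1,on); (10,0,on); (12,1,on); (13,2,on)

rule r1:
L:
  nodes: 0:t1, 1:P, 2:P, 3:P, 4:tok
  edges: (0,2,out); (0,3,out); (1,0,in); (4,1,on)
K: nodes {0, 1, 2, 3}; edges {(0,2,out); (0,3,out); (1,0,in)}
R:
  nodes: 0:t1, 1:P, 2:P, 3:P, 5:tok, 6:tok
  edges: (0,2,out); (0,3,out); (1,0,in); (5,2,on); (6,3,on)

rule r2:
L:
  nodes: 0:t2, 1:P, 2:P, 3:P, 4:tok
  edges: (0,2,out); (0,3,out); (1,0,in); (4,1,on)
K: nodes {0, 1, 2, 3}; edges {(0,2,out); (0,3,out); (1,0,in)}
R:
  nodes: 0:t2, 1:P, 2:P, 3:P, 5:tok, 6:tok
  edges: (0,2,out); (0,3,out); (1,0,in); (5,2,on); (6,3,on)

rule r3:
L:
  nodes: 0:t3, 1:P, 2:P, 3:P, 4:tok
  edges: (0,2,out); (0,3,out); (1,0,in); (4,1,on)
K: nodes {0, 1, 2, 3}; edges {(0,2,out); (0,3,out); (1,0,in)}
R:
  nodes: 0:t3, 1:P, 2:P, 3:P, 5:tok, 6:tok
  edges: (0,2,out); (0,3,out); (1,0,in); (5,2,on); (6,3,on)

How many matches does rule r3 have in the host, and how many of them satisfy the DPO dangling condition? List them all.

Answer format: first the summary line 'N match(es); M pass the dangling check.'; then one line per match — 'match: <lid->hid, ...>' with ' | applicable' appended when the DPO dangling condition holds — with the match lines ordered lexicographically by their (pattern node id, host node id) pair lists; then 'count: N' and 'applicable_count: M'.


2 match(es); 2 pass the dangling check.
match: 0->6, 1->2, 2->0, 3->1, 4->13 | applicable
match: 0->6, 1->2, 2->1, 3->0, 4->13 | applicable
count: 2
applicable_count: 2


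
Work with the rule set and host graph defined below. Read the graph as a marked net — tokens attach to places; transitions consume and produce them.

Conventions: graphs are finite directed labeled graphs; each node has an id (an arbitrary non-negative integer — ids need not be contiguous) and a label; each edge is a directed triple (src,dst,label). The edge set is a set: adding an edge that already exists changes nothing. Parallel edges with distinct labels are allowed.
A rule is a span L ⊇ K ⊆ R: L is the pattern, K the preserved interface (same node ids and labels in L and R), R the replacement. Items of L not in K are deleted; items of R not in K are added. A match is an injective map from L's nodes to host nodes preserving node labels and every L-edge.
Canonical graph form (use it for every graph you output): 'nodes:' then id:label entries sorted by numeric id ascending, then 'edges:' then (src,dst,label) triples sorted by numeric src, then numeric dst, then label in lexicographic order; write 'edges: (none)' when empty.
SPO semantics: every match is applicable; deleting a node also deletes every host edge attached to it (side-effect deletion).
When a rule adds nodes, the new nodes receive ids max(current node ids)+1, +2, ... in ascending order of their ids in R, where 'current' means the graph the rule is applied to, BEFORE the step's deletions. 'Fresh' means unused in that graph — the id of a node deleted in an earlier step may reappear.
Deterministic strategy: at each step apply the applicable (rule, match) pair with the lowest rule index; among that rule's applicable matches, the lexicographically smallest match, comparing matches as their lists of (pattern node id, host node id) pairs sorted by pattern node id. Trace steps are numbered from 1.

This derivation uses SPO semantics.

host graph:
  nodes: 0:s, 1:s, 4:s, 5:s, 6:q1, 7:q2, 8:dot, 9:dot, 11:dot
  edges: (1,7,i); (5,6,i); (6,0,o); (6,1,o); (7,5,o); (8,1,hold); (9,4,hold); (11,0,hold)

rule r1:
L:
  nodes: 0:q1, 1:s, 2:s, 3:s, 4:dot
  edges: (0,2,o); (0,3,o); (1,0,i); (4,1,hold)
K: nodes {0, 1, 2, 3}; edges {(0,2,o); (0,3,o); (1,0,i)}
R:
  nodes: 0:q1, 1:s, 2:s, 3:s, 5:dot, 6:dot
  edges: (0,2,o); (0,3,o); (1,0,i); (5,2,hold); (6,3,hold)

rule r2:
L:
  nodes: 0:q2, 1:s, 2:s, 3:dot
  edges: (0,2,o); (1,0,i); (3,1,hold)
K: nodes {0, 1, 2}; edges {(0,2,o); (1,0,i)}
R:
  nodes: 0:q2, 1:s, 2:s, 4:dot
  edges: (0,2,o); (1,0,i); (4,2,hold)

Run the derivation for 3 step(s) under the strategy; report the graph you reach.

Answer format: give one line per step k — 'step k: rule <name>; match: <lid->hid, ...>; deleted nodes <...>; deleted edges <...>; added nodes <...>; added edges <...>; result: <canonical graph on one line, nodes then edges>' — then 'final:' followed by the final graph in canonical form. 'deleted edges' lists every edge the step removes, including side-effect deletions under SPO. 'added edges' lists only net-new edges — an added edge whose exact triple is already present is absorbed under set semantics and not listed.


step 1: rule r2; match: 0->7, 1->1, 2->5, 3->8; deleted nodes 8; deleted edges (8,1,hold); added nodes 12; added edges (12,5,hold); result: nodes: 0:s, 1:s, 4:s, 5:s, 6:q1, 7:q2, 9:dot, 11:dot, 12:dot edges: (1,7,i); (5,6,i); (6,0,o); (6,1,o); (7,5,o); (9,4,hold); (11,0,hold); (12,5,hold)
step 2: rule r1; match: 0->6, 1->5, 2->0, 3->1, 4->12; deleted nodes 12; deleted edges (12,5,hold); added nodes 13, 14; added edges (13,0,hold); (14,1,hold); result: nodes: 0:s, 1:s, 4:s, 5:s, 6:q1, 7:q2, 9:dot, 11:dot, 13:dot, 14:dot edges: (1,7,i); (5,6,i); (6,0,o); (6,1,o); (7,5,o); (9,4,hold); (11,0,hold); (13,0,hold); (14,1,hold)
step 3: rule r2; match: 0->7, 1->1, 2->5, 3->14; deleted nodes 14; deleted edges (14,1,hold); added nodes 15; added edges (15,5,hold); result: nodes: 0:s, 1:s, 4:s, 5:s, 6:q1, 7:q2, 9:dot, 11:dot, 13:dot, 15:dot edges: (1,7,i); (5,6,i); (6,0,o); (6,1,o); (7,5,o); (9,4,hold); (11,0,hold); (13,0,hold); (15,5,hold)
final:
nodes: 0:s, 1:s, 4:s, 5:s, 6:q1, 7:q2, 9:dot, 11:dot, 13:dot, 15:dot
edges: (1,7,i); (5,6,i); (6,0,o); (6,1,o); (7,5,o); (9,4,hold); (11,0,hold); (13,0,hold); (15,5,hold)


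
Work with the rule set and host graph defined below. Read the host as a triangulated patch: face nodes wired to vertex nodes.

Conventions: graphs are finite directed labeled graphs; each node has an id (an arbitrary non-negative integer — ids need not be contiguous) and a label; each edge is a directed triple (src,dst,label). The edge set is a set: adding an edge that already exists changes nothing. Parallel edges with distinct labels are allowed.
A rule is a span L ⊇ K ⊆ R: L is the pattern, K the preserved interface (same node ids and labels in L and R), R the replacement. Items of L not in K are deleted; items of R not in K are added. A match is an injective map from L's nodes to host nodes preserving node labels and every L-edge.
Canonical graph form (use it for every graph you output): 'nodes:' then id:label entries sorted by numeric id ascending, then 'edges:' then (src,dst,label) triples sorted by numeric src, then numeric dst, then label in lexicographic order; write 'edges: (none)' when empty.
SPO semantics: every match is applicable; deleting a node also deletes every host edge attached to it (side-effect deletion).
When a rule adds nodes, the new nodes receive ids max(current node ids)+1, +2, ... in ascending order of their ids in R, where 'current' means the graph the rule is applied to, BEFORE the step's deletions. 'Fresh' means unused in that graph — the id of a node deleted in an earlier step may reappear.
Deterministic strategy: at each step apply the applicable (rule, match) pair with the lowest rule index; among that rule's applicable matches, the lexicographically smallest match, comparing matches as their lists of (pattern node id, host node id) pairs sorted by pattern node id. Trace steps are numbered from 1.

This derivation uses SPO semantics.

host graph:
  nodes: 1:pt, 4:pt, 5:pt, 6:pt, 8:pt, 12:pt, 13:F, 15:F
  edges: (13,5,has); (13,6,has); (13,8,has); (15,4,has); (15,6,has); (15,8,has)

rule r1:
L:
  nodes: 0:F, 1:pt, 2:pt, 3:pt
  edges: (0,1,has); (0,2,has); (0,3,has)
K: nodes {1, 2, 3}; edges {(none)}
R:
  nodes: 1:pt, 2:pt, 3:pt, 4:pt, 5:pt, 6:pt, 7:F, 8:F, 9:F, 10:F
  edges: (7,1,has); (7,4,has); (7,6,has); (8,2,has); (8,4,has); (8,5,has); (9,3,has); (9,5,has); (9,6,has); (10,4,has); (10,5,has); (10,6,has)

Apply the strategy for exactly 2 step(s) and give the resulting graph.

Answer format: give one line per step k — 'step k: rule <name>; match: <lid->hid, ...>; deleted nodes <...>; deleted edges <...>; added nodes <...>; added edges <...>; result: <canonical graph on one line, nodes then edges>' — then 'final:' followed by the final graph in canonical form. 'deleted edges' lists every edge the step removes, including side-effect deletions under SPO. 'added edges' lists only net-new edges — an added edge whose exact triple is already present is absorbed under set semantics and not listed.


step 1: rule r1; match: 0->13, 1->5, 2->6, 3->8; deleted nodes 13; deleted edges (13,5,has); (13,6,has); (13,8,has); added nodes 16, 17, 18, 19, 20, 21, 22; added edges (19,5,has); (19,16,has); (19,18,has); (20,6,has); (20,16,has); (20,17,has); (21,8,has); (21,17,has); (21,18,has); (22,16,has); (22,17,has); (22,18,has); result: nodes: 1:pt, 4:pt, 5:pt, 6:pt, 8:pt, 12:pt, 15:F, 16:pt, 17:pt, 18:pt, 19:F, 20:F, 21:F, 22:F edges: (15,4,has); (15,6,has); (15,8,has); (19,5,has); (19,16,has); (19,18,has); (20,6,has); (20,16,has); (20,17,has); (21,8,has); (21,17,has); (21,18,has); (22,16,has); (22,17,has); (22,18,has)
step 2: rule r1; match: 0->15, 1->4, 2->6, 3->8; deleted nodes 15; deleted edges (15,4,has); (15,6,has); (15,8,has); added nodes 23, 24, 25, 26, 27, 28, 29; added edges (26,4,has); (26,23,has); (26,25,has); (27,6,has); (27,23,has); (27,24,has); (28,8,has); (28,24,has); (28,25,has); (29,23,has); (29,24,has); (29,25,has); result: nodes: 1:pt, 4:pt, 5:pt, 6:pt, 8:pt, 12:pt, 16:pt, 17:pt, 18:pt, 19:F, 20:F, 21:F, 22:F, 23:pt, 24:pt, 25:pt, 26:F, 27:F, 28:F, 29:F edges: (19,5,has); (19,16,has); (19,18,has); (20,6,has); (20,16,has); (20,17,has); (21,8,has); (21,17,has); (21,18,has); (22,16,has); (22,17,has); (22,18,has); (26,4,has); (26,23,has); (26,25,has); (27,6,has); (27,23,has); (27,24,has); (28,8,has); (28,24,has); (28,25,has); (29,23,has); (29,24,has); (29,25,has)
final:
nodes: 1:pt, 4:pt, 5:pt, 6:pt, 8:pt, 12:pt, 16:pt, 17:pt, 18:pt, 19:F, 20:F, 21:F, 22:F, 23:pt, 24:pt, 25:pt, 26:F, 27:F, 28:F, 29:F
edges: (19,5,has); (19,16,has); (19,18,has); (20,6,has); (20,16,has); (20,17,has); (21,8,has); (21,17,has); (21,18,has); (22,16,has); (22,17,has); (22,18,has); (26,4,has); (26,23,has); (26,25,has); (27,6,has); (27,23,has); (27,24,has); (28,8,has); (28,24,has); (28,25,has); (29,23,has); (29,24,has); (29,25,has)


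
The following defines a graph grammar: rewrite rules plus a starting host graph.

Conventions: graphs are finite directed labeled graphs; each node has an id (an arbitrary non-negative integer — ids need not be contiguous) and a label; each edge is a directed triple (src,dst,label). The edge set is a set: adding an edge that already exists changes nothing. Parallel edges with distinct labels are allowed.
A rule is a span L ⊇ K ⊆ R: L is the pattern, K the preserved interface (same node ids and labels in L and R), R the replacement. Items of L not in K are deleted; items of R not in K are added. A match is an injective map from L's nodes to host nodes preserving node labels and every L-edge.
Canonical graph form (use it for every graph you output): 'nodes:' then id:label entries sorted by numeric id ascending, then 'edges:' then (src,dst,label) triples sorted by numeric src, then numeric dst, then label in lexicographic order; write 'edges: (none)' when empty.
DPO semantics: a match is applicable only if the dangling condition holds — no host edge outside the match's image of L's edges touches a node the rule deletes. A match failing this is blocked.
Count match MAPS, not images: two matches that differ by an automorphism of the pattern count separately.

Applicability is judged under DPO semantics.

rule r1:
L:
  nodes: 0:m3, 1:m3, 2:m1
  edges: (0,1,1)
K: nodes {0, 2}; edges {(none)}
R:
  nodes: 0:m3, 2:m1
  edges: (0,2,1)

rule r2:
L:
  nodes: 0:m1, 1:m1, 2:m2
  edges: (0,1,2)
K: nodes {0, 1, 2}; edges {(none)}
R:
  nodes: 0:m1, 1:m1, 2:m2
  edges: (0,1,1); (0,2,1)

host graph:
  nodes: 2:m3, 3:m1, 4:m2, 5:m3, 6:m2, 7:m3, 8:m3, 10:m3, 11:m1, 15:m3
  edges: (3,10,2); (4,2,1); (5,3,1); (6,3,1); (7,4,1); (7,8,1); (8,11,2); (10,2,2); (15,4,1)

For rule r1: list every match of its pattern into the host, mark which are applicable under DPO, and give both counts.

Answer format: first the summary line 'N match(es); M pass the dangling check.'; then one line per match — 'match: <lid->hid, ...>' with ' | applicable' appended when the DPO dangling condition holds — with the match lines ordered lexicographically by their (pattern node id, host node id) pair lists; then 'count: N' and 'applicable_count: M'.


2 match(es); 0 pass the dangling check.
match: 0->7, 1->8, 2->3
match: 0->7, 1->8, 2->11
count: 2
applicable_count: 0


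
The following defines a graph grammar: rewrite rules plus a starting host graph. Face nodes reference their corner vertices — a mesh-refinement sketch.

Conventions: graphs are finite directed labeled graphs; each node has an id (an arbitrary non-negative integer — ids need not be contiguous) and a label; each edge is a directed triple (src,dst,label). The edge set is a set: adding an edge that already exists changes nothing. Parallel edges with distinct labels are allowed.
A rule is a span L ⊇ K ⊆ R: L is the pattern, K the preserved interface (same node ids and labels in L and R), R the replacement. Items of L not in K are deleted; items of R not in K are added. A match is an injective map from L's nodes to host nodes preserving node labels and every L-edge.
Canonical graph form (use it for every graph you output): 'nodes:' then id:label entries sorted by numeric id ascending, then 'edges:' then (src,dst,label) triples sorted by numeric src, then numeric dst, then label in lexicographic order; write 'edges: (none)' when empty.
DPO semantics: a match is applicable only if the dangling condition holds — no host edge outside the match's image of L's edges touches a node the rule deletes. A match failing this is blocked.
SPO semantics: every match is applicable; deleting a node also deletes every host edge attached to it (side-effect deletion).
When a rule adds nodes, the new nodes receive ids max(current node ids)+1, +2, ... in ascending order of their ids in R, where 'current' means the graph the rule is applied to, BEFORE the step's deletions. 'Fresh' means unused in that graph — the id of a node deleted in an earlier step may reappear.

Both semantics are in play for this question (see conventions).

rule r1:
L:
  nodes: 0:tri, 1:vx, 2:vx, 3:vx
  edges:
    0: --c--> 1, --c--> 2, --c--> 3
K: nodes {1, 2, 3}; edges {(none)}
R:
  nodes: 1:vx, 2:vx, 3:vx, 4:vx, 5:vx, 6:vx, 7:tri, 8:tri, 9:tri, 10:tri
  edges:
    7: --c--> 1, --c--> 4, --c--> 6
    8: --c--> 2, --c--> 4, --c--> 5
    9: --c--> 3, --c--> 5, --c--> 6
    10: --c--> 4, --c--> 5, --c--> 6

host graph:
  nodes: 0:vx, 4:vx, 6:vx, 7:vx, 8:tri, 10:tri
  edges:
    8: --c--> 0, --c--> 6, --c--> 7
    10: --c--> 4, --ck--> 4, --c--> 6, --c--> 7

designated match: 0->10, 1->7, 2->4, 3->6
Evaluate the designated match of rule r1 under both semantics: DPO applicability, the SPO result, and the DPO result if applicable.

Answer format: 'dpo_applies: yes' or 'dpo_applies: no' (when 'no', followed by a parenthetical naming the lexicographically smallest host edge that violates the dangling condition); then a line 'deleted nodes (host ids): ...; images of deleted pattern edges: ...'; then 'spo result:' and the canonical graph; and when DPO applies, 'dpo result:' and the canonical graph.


dpo_applies: no
(the rule deletes node 10, which keeps host edge (10,4,ck) outside the match image — the dangling condition fails, DPO blocks; SPO proceeds and side-deletes such edges)
deleted nodes (host ids): 10; images of deleted pattern edges: (10,4,c); (10,6,c); (10,7,c)
spo result:
nodes: 0:vx, 4:vx, 6:vx, 7:vx, 8:tri, 11:vx, 12:vx, 13:vx, 14:tri, 15:tri, 16:tri, 17:tri
edges: (8,0,c); (8,6,c); (8,7,c); (14,7,c); (14,11,c); (14,13,c); (15,4,c); (15,11,c); (15,12,c); (16,6,c); (16,12,c); (16,13,c); (17,11,c); (17,12,c); (17,13,c)


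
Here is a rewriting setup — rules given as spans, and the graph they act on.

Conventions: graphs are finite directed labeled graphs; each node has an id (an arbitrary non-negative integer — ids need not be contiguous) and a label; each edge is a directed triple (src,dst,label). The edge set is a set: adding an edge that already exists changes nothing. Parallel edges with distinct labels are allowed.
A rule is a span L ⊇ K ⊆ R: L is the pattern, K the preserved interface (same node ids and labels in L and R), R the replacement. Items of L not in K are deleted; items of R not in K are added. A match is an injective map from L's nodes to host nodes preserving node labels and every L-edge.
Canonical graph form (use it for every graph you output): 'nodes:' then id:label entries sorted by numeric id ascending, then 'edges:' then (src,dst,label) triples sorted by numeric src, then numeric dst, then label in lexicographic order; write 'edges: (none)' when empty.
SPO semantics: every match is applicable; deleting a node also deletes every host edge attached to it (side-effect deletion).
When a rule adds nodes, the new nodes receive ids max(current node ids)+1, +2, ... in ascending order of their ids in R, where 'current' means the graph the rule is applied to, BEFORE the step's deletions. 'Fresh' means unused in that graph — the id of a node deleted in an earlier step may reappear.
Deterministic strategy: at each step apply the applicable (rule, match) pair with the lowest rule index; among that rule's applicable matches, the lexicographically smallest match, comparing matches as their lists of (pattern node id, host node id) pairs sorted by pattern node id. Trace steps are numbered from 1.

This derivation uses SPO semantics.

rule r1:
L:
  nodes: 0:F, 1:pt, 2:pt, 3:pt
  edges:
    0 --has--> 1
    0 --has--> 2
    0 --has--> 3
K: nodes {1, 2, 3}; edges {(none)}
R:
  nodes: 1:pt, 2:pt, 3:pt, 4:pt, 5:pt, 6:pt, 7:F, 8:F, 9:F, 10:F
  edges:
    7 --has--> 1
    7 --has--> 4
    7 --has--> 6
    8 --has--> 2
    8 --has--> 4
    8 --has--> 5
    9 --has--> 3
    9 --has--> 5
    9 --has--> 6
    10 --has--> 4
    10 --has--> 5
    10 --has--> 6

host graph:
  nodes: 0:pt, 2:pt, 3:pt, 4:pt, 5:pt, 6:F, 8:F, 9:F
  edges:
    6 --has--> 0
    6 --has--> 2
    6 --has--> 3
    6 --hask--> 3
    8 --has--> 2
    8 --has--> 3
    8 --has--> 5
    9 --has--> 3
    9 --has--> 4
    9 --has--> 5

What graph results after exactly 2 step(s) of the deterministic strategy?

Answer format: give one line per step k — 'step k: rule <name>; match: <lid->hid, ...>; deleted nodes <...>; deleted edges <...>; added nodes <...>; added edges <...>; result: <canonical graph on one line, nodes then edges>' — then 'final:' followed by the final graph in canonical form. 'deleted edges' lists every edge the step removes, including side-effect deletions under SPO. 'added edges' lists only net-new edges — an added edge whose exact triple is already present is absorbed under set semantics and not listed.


step 1: rule r1; match: 0->6, 1->0, 2->2, 3->3; deleted nodes 6; deleted edges (6,0,has); (6,2,has); (6,3,has); (6,3,hask); added nodes 10, 11, 12, 13, 14, 15, 16; added edges (13,0,has); (13,10,has); (13,12,has); (14,2,has); (14,10,has); (14,11,has); (15,3,has); (15,11,has); (15,12,has); (16,10,has); (16,11,has); (16,12,has); result: nodes: 0:pt, 2:pt, 3:pt, 4:pt, 5:pt, 8:F, 9:F, 10:pt, 11:pt, 12:pt, 13:F, 14:F, 15:F, 16:F edges: (8,2,has); (8,3,has); (8,5,has); (9,3,has); (9,4,has); (9,5,has); (13,0,has); (13,10,has); (13,12,has); (14,2,has); (14,10,has); (14,11,has); (15,3,has); (15,11,has); (15,12,has); (16,10,has); (16,11,has); (16,12,has)
step 2: rule r1; match: 0->8, 1->2, 2->3, 3->5; deleted nodes 8; deleted edges (8,2,has); (8,3,has); (8,5,has); added nodes 17, 18, 19, 20, 21, 22, 23; added edges (20,2,has); (20,17,has); (20,19,has); (21,3,has); (21,17,has); (21,18,has); (22,5,has); (22,18,has); (22,19,has); (23,17,has); (23,18,has); (23,19,has); result: nodes: 0:pt, 2:pt, 3:pt, 4:pt, 5:pt, 9:F, 10:pt, 11:pt, 12:pt, 13:F, 14:F, 15:F, 16:F, 17:pt, 18:pt, 19:pt, 20:F, 21:F, 22:F, 23:F edges: (9,3,has); (9,4,has); (9,5,has); (13,0,has); (13,10,has); (13,12,has); (14,2,has); (14,10,has); (14,11,has); (15,3,has); (15,11,has); (15,12,has); (16,10,has); (16,11,has); (16,12,has); (20,2,has); (20,17,has); (20,19,has); (21,3,has); (21,17,has); (21,18,has); (22,5,has); (22,18,has); (22,19,has); (23,17,has); (23,18,has); (23,19,has)
final:
nodes: 0:pt, 2:pt, 3:pt, 4:pt, 5:pt, 9:F, 10:pt, 11:pt, 12:pt, 13:F, 14:F, 15:F, 16:F, 17:pt, 18:pt, 19:pt, 20:F, 21:F, 22:F, 23:F
edges: (9,3,has); (9,4,has); (9,5,has); (13,0,has); (13,10,has); (13,12,has); (14,2,has); (14,10,has); (14,11,has); (15,3,has); (15,11,has); (15,12,has); (16,10,has); (16,11,has); (16,12,has); (20,2,has); (20,17,has); (20,19,has); (21,3,has); (21,17,has); (21,18,has); (22,5,has); (22,18,has); (22,19,has); (23,17,has); (23,18,has); (23,19,has)


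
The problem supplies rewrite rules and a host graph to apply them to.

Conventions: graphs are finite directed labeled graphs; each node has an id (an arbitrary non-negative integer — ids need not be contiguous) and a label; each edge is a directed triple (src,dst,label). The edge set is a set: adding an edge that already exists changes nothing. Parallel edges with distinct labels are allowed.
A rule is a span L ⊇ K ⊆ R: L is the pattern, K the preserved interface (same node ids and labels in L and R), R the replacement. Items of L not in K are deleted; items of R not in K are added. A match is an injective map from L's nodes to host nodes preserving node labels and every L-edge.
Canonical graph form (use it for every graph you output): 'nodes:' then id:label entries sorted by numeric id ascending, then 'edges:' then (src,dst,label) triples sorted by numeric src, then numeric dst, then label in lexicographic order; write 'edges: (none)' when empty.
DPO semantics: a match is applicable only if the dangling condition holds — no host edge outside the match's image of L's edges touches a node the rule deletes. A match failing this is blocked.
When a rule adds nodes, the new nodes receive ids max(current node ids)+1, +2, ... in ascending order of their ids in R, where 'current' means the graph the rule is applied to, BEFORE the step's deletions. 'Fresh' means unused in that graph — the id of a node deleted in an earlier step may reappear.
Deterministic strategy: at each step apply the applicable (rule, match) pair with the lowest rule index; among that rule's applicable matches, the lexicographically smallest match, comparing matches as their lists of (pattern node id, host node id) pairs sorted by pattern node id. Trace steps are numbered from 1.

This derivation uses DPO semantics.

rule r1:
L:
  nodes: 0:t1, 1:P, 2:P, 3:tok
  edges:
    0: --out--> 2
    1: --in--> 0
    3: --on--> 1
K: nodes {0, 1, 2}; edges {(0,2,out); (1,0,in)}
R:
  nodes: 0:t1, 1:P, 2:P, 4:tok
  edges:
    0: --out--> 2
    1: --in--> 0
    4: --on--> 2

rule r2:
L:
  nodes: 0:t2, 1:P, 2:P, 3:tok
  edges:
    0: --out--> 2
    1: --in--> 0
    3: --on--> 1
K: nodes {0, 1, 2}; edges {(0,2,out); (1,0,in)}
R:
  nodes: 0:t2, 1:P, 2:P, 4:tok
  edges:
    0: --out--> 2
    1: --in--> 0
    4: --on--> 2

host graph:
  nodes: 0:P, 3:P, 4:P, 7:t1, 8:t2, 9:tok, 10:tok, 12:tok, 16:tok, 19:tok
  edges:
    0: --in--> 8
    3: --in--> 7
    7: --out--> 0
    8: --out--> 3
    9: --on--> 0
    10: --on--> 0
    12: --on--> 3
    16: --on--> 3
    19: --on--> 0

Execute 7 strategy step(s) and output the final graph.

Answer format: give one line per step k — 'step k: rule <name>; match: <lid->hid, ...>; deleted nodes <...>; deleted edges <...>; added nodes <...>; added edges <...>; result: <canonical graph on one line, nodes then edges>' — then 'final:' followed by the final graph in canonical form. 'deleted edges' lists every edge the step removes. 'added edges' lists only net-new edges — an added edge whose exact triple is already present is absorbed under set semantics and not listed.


step 1: rule r1; match: 0->7, 1->3, 2->0, 3->12; deleted nodes 12; deleted edges (12,3,on); added nodes 20; added edges (20,0,on); result: nodes: 0:P, 3:P, 4:P, 7:t1, 8:t2, 9:tok, 10:tok, 16:tok, 19:tok, 20:tok edges: (0,8,in); (3,7,in); (7,0,out); (8,3,out); (9,0,on); (10,0,on); (16,3,on); (19,0,on); (20,0,on)
step 2: rule r1; match: 0->7, 1->3, 2->0, 3->16; deleted nodes 16; deleted edges (16,3,on); added nodes 21; added edges (21,0,on); result: nodes: 0:P, 3:P, 4:P, 7:t1, 8:t2, 9:tok, 10:tok, 19:tok, 20:tok, 21:tok edges: (0,8,in); (3,7,in); (7,0,out); (8,3,out); (9,0,on); (10,0,on); (19,0,on); (20,0,on); (21,0,on)
step 3: rule r2; match: 0->8, 1->0, 2->3, 3->9; deleted nodes 9; deleted edges (9,0,on); added nodes 22; added edges (22,3,on); result: nodes: 0:P, 3:P, 4:P, 7:t1, 8:t2, 10:tok, 19:tok, 20:tok, 21:tok, 22:tok edges: (0,8,in); (3,7,in); (7,0,out); (8,3,out); (10,0,on); (19,0,on); (20,0,on); (21,0,on); (22,3,on)
step 4: rule r1; match: 0->7, 1->3, 2->0, 3->22; deleted nodes 22; deleted edges (22,3,on); added nodes 23; added edges (23,0,on); result: nodes: 0:P, 3:P, 4:P, 7:t1, 8:t2, 10:tok, 19:tok, 20:tok, 21:tok, 23:tok edges: (0,8,in); (3,7,in); (7,0,out); (8,3,out); (10,0,on); (19,0,on); (20,0,on); (21,0,on); (23,0,on)
step 5: rule r2; match: 0->8, 1->0, 2->3, 3->10; deleted nodes 10; deleted edges (10,0,on); added nodes 24; added edges (24,3,on); result: nodes: 0:P, 3:P, 4:P, 7:t1, 8:t2, 19:tok, 20:tok, 21:tok, 23:tok, 24:tok edges: (0,8,in); (3,7,in); (7,0,out); (8,3,out); (19,0,on); (20,0,on); (21,0,on); (23,0,on); (24,3,on)
step 6: rule r1; match: 0->7, 1->3, 2->0, 3->24; deleted nodes 24; deleted edges (24,3,on); added nodes 25; added edges (25,0,on); result: nodes: 0:P, 3:P, 4:P, 7:t1, 8:t2, 19:tok, 20:tok, 21:tok, 23:tok, 25:tok edges: (0,8,in); (3,7,in); (7,0,out); (8,3,out); (19,0,on); (20,0,on); (21,0,on); (23,0,on); (25,0,on)
step 7: rule r2; match: 0->8, 1->0, 2->3, 3->19; deleted nodes 19; deleted edges (19,0,on); added nodes 26; added edges (26,3,on); result: nodes: 0:P, 3:P, 4:P, 7:t1, 8:t2, 20:tok, 21:tok, 23:tok, 25:tok, 26:tok edges: (0,8,in); (3,7,in); (7,0,out); (8,3,out); (20,0,on); (21,0,on); (23,0,on); (25,0,on); (26,3,on)
final:
nodes: 0:P, 3:P, 4:P, 7:t1, 8:t2, 20:tok, 21:tok, 23:tok, 25:tok, 26:tok
edges: (0,8,in); (3,7,in); (7,0,out); (8,3,out); (20,0,on); (21,0,on); (23,0,on); (25,0,on); (26,3,on)


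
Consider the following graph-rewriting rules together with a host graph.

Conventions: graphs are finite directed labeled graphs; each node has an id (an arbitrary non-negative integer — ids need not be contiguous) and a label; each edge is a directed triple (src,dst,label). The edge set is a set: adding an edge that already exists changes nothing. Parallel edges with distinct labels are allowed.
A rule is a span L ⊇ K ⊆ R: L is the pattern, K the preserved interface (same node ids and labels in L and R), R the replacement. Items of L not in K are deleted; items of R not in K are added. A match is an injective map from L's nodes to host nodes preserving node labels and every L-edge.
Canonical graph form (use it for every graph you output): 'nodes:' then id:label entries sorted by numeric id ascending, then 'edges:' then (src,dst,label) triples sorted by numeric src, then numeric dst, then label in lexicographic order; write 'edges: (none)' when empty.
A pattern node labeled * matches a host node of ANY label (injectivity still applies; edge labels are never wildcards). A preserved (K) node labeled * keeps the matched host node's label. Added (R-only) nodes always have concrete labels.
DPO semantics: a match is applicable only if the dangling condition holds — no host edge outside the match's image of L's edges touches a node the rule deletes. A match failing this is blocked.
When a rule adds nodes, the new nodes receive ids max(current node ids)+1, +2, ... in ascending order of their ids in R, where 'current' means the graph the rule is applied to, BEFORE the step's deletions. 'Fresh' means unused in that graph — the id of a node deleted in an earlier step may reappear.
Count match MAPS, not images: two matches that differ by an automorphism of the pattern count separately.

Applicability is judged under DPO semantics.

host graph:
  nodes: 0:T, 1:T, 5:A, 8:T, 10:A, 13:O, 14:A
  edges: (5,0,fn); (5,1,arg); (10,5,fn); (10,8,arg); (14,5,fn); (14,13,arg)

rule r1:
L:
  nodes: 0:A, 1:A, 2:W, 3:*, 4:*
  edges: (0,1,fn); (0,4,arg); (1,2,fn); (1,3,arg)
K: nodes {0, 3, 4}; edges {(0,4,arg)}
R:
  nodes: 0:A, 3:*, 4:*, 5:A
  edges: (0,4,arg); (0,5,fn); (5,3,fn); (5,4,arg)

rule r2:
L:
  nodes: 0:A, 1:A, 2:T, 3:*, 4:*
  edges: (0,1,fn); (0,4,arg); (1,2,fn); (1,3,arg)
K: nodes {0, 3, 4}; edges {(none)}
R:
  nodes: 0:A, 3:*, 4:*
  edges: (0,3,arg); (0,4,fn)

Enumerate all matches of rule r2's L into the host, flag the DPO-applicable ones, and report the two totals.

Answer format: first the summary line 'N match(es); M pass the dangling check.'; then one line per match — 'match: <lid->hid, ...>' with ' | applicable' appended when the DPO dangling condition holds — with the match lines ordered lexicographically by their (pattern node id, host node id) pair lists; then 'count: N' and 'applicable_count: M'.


2 match(es); 0 pass the dangling check.
match: 0->10, 1->5, 2->0, 3->1, 4->8
match: 0->14, 1->5, 2->0, 3->1, 4->13
count: 2
applicable_count: 0


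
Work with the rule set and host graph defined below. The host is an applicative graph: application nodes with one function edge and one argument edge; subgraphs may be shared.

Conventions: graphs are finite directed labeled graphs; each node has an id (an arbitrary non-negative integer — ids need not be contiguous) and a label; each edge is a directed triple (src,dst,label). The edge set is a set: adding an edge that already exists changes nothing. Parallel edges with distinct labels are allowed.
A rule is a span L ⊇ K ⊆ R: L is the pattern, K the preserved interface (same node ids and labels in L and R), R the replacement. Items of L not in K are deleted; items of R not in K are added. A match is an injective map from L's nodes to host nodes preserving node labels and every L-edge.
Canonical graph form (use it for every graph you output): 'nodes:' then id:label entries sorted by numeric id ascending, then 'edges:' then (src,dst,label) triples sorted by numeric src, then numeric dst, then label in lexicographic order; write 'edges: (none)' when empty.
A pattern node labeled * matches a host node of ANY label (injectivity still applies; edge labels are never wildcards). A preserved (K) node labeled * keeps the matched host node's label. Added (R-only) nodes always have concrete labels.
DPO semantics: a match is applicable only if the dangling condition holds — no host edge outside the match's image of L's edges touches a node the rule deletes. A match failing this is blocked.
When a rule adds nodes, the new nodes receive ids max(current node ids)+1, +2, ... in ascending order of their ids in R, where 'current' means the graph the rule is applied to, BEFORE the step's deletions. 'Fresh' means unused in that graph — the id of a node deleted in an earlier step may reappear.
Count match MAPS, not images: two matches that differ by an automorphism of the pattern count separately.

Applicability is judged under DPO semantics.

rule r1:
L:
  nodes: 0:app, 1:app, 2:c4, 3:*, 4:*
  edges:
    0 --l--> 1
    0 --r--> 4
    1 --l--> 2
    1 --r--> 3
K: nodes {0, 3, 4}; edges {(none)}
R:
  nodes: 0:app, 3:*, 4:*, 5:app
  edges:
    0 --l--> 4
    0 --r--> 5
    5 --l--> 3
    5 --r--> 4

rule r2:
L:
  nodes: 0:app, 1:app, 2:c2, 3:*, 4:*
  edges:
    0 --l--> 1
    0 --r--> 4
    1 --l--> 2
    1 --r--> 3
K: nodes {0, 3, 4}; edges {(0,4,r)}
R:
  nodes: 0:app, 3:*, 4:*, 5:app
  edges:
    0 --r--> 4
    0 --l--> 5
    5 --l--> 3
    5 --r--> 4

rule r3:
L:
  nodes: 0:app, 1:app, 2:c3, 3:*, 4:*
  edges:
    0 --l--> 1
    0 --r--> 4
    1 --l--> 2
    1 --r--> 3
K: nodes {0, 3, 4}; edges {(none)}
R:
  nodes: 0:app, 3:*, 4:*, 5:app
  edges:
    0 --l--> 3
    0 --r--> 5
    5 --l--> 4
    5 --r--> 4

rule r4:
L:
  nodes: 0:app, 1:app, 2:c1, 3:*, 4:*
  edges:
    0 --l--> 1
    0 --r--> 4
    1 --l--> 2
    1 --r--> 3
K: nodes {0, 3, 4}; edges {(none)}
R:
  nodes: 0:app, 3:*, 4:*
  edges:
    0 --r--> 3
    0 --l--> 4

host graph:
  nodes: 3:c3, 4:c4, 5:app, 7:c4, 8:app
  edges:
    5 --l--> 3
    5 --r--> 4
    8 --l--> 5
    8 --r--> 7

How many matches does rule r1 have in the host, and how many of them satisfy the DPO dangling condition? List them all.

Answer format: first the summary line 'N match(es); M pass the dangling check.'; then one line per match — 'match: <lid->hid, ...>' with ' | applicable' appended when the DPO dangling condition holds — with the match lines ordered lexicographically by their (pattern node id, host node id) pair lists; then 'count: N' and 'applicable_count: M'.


0 match(es); 0 pass the dangling check.
count: 0
applicable_count: 0


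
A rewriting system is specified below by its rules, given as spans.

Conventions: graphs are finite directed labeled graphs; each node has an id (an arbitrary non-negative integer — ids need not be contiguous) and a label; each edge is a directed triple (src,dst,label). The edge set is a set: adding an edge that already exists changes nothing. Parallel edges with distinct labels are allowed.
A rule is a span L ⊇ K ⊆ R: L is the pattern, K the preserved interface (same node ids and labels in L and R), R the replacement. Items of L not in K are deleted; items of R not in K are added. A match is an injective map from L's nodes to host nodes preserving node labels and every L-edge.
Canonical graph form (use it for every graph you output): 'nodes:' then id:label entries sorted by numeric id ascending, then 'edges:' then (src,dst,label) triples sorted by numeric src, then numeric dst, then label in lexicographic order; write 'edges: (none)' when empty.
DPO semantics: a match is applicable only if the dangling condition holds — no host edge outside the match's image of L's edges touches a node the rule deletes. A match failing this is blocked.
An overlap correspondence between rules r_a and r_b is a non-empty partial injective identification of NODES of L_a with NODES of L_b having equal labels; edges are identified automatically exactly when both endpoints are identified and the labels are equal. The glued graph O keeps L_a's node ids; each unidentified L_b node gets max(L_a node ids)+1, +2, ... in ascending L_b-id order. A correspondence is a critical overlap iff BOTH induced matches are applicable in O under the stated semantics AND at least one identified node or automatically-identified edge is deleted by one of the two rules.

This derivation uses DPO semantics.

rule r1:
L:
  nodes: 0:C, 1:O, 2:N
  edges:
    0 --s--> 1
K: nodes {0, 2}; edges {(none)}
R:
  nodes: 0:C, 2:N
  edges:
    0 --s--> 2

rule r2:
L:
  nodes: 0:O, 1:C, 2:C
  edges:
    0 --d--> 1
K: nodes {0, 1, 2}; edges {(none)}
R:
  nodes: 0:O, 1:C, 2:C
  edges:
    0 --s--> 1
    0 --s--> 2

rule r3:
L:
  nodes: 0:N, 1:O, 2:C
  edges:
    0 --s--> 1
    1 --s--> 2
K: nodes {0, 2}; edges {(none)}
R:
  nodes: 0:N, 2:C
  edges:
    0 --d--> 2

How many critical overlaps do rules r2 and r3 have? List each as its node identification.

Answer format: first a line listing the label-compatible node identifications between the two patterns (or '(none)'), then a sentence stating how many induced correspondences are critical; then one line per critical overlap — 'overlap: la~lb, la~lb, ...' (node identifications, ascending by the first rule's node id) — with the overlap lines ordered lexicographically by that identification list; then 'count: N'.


label-compatible node identifications between L(r2) and L(r3): 0~1, 1~2, 2~2
0 of the induced correspondences are critical overlaps of r2 and r3.
count: 0


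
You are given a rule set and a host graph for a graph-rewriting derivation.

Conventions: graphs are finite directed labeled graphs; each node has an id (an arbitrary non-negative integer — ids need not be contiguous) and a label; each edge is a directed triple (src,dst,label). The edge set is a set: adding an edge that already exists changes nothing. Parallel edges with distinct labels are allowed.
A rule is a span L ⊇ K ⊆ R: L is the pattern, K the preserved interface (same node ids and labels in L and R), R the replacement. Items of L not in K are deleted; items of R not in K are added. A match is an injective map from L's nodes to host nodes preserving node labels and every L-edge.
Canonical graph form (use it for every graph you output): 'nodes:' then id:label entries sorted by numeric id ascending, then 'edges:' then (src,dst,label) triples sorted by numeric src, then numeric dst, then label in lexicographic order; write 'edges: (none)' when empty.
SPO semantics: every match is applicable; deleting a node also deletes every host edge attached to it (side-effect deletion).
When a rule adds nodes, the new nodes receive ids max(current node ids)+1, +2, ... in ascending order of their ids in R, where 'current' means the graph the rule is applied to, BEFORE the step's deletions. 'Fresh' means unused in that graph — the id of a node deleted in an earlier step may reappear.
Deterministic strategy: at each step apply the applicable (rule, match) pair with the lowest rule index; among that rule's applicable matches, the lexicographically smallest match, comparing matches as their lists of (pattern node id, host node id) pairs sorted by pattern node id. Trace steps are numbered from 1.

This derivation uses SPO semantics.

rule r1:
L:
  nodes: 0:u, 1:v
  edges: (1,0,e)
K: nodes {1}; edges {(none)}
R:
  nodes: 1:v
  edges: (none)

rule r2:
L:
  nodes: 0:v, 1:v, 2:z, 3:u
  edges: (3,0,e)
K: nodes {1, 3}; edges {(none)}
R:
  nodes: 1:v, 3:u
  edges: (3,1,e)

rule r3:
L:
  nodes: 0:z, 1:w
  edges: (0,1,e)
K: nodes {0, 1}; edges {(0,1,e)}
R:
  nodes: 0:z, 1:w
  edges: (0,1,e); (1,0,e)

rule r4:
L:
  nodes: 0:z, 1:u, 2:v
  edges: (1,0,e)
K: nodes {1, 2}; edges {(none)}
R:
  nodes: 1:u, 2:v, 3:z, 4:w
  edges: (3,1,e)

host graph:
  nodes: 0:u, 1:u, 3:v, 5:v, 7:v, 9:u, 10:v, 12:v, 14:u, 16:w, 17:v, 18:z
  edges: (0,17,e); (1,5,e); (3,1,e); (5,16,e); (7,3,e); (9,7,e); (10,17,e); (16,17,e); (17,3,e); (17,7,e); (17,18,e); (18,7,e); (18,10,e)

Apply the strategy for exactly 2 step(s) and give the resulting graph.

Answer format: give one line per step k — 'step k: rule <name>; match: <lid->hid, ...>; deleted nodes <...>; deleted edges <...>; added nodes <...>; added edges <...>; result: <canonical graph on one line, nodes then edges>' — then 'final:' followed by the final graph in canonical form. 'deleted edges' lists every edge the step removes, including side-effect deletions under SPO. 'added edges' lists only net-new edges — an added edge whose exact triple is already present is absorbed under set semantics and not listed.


step 1: rule r1; match: 0->1, 1->3; deleted nodes 1; deleted edges (1,5,e); (3,1,e); added nodes (none); added edges (none); result: nodes: 0:u, 3:v, 5:v, 7:v, 9:u, 10:v, 12:v, 14:u, 16:w, 17:v, 18:z edges: (0,17,e); (5,16,e); (7,3,e); (9,7,e); (10,17,e); (16,17,e); (17,3,e); (17,7,e); (17,18,e); (18,7,e); (18,10,e)
step 2: rule r2; match: 0->7, 1->3, 2->18, 3->9; deleted nodes 7, 18; deleted edges (7,3,e); (9,7,e); (17,7,e); (17,18,e); (18,7,e); (18,10,e); added nodes (none); added edges (9,3,e); result: nodes: 0:u, 3:v, 5:v, 9:u, 10:v, 12:v, 14:u, 16:w, 17:v edges: (0,17,e); (5,16,e); (9,3,e); (10,17,e); (16,17,e); (17,3,e)
final:
nodes: 0:u, 3:v, 5:v, 9:u, 10:v, 12:v, 14:u, 16:w, 17:v
edges: (0,17,e); (5,16,e); (9,3,e); (10,17,e); (16,17,e); (17,3,e)
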